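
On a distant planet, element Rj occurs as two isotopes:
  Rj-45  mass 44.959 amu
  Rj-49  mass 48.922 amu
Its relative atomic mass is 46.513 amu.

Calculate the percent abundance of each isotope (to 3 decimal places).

Rj-45: 60.787%, Rj-49: 39.213%

Writing the weighted mean with unknown fraction x of Rj-45:
44.959·x + 48.922·(1 − x) = 46.513
(44.959 − 48.922)·x = 46.513 − 48.922
x = -2.409 / -3.963 = 0.60787 → 60.787% Rj-45, 39.213% Rj-49.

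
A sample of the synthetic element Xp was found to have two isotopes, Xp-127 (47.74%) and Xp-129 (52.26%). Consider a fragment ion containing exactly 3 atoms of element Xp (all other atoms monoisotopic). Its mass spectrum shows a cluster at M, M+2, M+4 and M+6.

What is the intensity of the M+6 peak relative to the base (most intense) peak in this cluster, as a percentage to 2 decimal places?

Term probabilities: M 0.1088, M+2 0.3573, M+4 0.3911, M+6 0.1427. Base peak = M+4.
P(M+4) = C(3,2) × 0.4774^1 × 0.5226^2 = 3 × 0.4774 × 0.27311076 = 0.391149 (base)
P(M+6) = C(3,3) × 0.4774^0 × 0.5226^3 = 1 × 1.0000 × 0.14272768 = 0.142728
Relative intensity = 0.142728 / 0.391149 × 100 = 36.49

36.49%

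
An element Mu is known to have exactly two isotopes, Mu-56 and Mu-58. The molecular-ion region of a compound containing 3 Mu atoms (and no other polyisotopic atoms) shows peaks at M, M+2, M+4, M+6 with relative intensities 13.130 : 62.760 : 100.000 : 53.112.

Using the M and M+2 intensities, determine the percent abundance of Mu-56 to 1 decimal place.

38.6%

Let p = fractional abundance of Mu-56. I(M+2)/I(M) = [C(3,1)·p^2·(1−p)] / p^3 = 3·(1−p)/p = 62.760/13.130 = 4.7799
(1−p)/p = 4.7799/3 = 1.5933  ⇒  p = 1/(1 + 1.5933) = 0.3856
Mu-56: 38.6%, Mu-58: 61.4%.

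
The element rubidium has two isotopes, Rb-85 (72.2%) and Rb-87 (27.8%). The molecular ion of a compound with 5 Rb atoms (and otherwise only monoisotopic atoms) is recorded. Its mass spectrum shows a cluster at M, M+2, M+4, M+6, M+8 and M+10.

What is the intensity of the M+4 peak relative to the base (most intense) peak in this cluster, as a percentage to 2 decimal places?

77.01%

Term probabilities: M 0.1962, M+2 0.3777, M+4 0.2909, M+6 0.1120, M+8 0.0216, M+10 0.0017. Base peak = M+2.
P(M+2) = C(5,1) × 0.722^4 × 0.278^1 = 5 × 0.27173701 × 0.2780 = 0.377714 (base)
P(M+4) = C(5,2) × 0.722^3 × 0.278^2 = 10 × 0.37636705 × 0.077284 = 0.290872
Relative intensity = 0.290872 / 0.377714 × 100 = 77.01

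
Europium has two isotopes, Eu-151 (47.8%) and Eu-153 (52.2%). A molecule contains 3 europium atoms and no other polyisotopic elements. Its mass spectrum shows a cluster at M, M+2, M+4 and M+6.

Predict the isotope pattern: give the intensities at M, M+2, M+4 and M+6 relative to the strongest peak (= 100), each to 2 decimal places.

The 3 Eu atoms are independent, so intensities follow the terms of (0.478 + 0.522)^3.
P(M) = 0.478^3 = 0.109215
P(M+2) = 3 × 0.478^2 × 0.522^1 = 0.357806
P(M+4) = 3 × 0.478^1 × 0.522^2 = 0.390742
P(M+6) = 0.522^3 = 0.142237
The M+4 peak is largest (0.390742); scaling to 100 gives 27.95 : 91.57 : 100.00 : 36.40.

27.95 : 91.57 : 100.00 : 36.40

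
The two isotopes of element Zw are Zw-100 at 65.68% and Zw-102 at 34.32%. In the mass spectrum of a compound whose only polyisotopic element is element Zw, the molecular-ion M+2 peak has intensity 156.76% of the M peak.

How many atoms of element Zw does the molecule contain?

3

With n Zw atoms, P(M+2)/P(M) = C(n,1)·p^(n−1)q / p^n = n·q/p = n · 0.3432/0.6568.
n = 1.5676 × 0.6568/0.3432 = 3.00 ≈ 3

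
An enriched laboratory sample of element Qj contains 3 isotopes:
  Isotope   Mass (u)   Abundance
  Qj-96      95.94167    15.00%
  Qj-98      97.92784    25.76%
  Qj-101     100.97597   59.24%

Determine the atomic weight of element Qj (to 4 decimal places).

Ar = Σ fᵢ·mᵢ = 0.1500 × 95.94167 + 0.2576 × 97.92784 + 0.5924 × 100.97597
= 14.391251 + 25.226212 + 59.818165 = 99.435628 u

99.4356 u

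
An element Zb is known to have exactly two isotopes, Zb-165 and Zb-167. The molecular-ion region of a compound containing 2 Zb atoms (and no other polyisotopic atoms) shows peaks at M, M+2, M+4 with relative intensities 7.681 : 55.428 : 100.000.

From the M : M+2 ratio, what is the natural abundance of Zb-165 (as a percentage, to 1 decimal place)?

If p is the fraction of Zb that is Zb-165, then I(M+2)/I(M) = [C(2,1)·p^1·(1−p)] / p^2 = 2·(1−p)/p = 55.428/7.681 = 7.2162
(1−p)/p = 7.2162/2 = 3.6081  ⇒  p = 1/(1 + 3.6081) = 0.2170
Zb-165: 21.7%, Zb-167: 78.3%.

21.7%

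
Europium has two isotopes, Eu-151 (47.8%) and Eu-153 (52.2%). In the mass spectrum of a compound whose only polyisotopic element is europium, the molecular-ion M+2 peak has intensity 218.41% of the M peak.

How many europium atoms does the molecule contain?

2

The M+2/M ratio from n Eu atoms is n · q/p = n · 0.522/0.478.
n = 2.1841 × 0.478/0.522 = 2.00 ≈ 2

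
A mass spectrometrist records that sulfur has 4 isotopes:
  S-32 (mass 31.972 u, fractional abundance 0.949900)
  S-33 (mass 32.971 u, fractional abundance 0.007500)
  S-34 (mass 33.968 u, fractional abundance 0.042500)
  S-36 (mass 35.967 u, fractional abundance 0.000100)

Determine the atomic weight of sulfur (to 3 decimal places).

Average mass = Σ (abundance × isotope mass) = 0.949900 × 31.972 + 0.007500 × 32.971 + 0.042500 × 33.968 + 0.000100 × 35.967
= 30.3702 + 0.2473 + 1.4436 + 0.0036 = 32.0647 u

32.065 u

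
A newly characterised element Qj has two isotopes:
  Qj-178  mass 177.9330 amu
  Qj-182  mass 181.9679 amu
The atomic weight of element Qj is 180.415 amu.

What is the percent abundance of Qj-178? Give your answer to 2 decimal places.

Writing the weighted mean with unknown fraction x of Qj-178:
177.9330·x + 181.9679·(1 − x) = 180.415
(177.9330 − 181.9679)·x = 180.415 − 181.9679
x = -1.5529 / -4.0349 = 0.38487 → 38.49% Qj-178, 61.51% Qj-182.

38.49%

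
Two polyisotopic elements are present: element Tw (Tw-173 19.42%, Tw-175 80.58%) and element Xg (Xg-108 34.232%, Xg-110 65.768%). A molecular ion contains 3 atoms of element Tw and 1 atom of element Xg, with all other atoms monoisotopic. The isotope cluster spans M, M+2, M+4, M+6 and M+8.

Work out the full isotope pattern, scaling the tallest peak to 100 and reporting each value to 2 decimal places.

0.59 : 8.42 : 44.28 : 100.00 : 80.42

Element Tw pattern (n=3): 0.00732399 : 0.09116895 : 0.37829013 : 0.52321693
Element Xg pattern (n=1): 0.34232 : 0.65768
Convolve the two distributions (both contribute in 2-u steps):
  M: 0.00732399×0.34232 = 0.002507
  M+2: 0.00732399×0.65768 + 0.09116895×0.34232 = 0.036026
  M+4: 0.09116895×0.65768 + 0.37829013×0.34232 = 0.189456
  M+6: 0.37829013×0.65768 + 0.52321693×0.34232 = 0.427901
  M+8: 0.52321693×0.65768 = 0.344109
Scale to base peak (0.427901) = 100: 0.59 : 8.42 : 44.28 : 100.00 : 80.42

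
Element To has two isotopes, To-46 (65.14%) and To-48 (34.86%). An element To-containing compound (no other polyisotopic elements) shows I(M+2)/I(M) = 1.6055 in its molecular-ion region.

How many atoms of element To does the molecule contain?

3

The M+2/M ratio from n To atoms is n · q/p = n · 0.3486/0.6514.
n = 1.6055 × 0.6514/0.3486 = 3.00 ≈ 3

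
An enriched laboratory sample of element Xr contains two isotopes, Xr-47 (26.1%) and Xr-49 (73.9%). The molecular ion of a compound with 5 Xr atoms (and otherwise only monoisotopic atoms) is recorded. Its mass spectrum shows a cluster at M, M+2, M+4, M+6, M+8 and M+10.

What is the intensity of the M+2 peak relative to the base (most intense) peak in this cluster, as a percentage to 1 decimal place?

Binomial terms of (0.261 + 0.739)^5: M 0.0012, M+2 0.0171, M+4 0.0971, M+6 0.2749, M+8 0.3892, M+10 0.2204 → M+8 is the base peak.
P(M+8) = C(5,4) × 0.261^1 × 0.739^4 = 5 × 0.2610 × 0.29824815 = 0.389214 (base)
P(M+2) = C(5,1) × 0.261^4 × 0.739^1 = 5 × 0.00464047 × 0.7390 = 0.017147
Relative intensity = 0.017147 / 0.389214 × 100 = 4.4

4.4%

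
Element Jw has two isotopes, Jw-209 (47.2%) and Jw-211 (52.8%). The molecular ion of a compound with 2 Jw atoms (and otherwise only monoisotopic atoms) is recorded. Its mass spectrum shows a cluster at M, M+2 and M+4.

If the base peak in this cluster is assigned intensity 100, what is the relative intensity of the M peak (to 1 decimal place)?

44.7

Term probabilities: M 0.2228, M+2 0.4984, M+4 0.2788. Base peak = M+2.
P(M+2) = C(2,1) × 0.472^1 × 0.528^1 = 2 × 0.4720 × 0.5280 = 0.498432 (base)
P(M) = C(2,0) × 0.472^2 × 0.528^0 = 1 × 0.222784 × 1.0000 = 0.222784
Relative intensity = 0.222784 / 0.498432 × 100 = 44.7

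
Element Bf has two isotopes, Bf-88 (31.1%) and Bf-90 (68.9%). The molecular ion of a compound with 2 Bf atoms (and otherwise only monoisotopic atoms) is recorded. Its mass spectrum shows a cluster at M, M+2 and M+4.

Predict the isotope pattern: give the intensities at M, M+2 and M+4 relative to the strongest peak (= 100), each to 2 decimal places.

Each Bf atom is independently Bf-88 (p = 0.311) or Bf-90 (q = 0.689); the cluster is the binomial expansion (p + q)^2.
P(M) = 0.311^2 = 0.096721
P(M+2) = 2 × 0.311^1 × 0.689^1 = 0.428558
P(M+4) = 0.689^2 = 0.474721
The M+4 peak is largest (0.474721); scaling to 100 gives 20.37 : 90.28 : 100.00.

20.37 : 90.28 : 100.00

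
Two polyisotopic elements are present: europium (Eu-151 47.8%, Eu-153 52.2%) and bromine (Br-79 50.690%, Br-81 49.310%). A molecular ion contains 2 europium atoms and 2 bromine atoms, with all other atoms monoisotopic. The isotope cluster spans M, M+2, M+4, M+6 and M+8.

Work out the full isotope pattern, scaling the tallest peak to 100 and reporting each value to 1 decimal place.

15.7 : 64.6 : 100.0 : 68.7 : 17.7

Europium pattern (n=2): 0.228484 : 0.499032 : 0.272484
Bromine pattern (n=2): 0.25694761 : 0.49990478 : 0.24314761
Convolve the two distributions (both contribute in 2-u steps):
  M: 0.228484×0.25694761 = 0.058708
  M+2: 0.228484×0.49990478 + 0.499032×0.25694761 = 0.242445
  M+4: 0.228484×0.24314761 + 0.499032×0.49990478 + 0.272484×0.25694761 = 0.375038
  M+6: 0.499032×0.24314761 + 0.272484×0.49990478 = 0.257554
  M+8: 0.272484×0.24314761 = 0.066254
Scale to base peak (0.375038) = 100: 15.7 : 64.6 : 100.0 : 68.7 : 17.7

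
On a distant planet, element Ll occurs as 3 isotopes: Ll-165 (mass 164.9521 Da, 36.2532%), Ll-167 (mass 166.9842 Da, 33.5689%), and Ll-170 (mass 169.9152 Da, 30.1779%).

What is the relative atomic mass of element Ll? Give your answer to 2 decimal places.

Ar = Σ fᵢ·mᵢ = 0.362532 × 164.9521 + 0.335689 × 166.9842 + 0.301779 × 169.9152
= 59.80041 + 56.05476 + 51.27684 = 167.13201 Da

167.13 Da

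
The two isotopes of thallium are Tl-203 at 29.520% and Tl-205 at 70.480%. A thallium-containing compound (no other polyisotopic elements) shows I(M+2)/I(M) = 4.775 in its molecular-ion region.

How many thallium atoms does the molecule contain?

2

The M+2/M ratio from n Tl atoms is n · q/p = n · 0.70480/0.29520.
n = 4.775 × 0.29520/0.70480 = 2.00 ≈ 2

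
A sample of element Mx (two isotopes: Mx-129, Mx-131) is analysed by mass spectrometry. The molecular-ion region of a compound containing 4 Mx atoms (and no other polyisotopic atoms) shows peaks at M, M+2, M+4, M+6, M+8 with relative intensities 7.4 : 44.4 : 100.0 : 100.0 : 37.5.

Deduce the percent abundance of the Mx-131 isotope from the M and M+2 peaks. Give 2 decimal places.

Write p for the Mx-129 fraction. I(M+2)/I(M) = [C(4,1)·p^3·(1−p)] / p^4 = 4·(1−p)/p = 44.4/7.4 = 6.0000
(1−p)/p = 6.0000/4 = 1.5000  ⇒  p = 1/(1 + 1.5000) = 0.4000
Mx-129: 40.00%, Mx-131: 60.00%.

60.00%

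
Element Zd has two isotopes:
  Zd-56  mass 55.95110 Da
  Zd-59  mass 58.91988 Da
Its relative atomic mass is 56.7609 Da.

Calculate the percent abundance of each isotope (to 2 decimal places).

With x = fraction of Zd-56 (so Zd-59 is 1 − x):
55.95110·x + 58.91988·(1 − x) = 56.7609
(55.95110 − 58.91988)·x = 56.7609 − 58.91988
x = -2.15898 / -2.96878 = 0.72723 → 72.72% Zd-56, 27.28% Zd-59.

Zd-56: 72.72%, Zd-59: 27.28%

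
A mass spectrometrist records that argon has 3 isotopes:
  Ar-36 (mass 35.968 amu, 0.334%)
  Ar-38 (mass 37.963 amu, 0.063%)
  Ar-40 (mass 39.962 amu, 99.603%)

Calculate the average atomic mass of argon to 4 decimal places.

39.9474 amu

The abundance-weighted mean is 0.00334 × 35.968 + 0.00063 × 37.963 + 0.99603 × 39.962
= 0.12013 + 0.02392 + 39.80335 = 39.94740 amu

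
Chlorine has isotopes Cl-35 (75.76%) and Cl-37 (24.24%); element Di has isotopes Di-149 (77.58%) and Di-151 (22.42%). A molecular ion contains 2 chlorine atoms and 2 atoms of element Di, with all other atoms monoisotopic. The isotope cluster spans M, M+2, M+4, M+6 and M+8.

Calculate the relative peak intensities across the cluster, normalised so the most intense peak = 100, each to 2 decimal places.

Chlorine pattern (n=2): 0.57395776 : 0.36728448 : 0.05875776
Element Di pattern (n=2): 0.60186564 : 0.34786872 : 0.05026564
Convolve the two distributions (both contribute in 2-u steps):
  M: 0.57395776×0.60186564 = 0.345445
  M+2: 0.57395776×0.34786872 + 0.36728448×0.60186564 = 0.420718
  M+4: 0.57395776×0.05026564 + 0.36728448×0.34786872 + 0.05875776×0.60186564 = 0.191981
  M+6: 0.36728448×0.05026564 + 0.05875776×0.34786872 = 0.038902
  M+8: 0.05875776×0.05026564 = 0.002953
Scale to base peak (0.420718) = 100: 82.11 : 100.00 : 45.63 : 9.25 : 0.70

82.11 : 100.00 : 45.63 : 9.25 : 0.70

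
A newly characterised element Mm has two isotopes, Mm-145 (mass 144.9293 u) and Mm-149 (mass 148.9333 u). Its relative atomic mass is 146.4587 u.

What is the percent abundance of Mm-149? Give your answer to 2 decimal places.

38.20%

Let x be the fractional abundance of Mm-145; then Mm-149 has abundance 1 − x.
144.9293·x + 148.9333·(1 − x) = 146.4587
(144.9293 − 148.9333)·x = 146.4587 − 148.9333
x = -2.4746 / -4.0040 = 0.61803 → 61.80% Mm-145, 38.20% Mm-149.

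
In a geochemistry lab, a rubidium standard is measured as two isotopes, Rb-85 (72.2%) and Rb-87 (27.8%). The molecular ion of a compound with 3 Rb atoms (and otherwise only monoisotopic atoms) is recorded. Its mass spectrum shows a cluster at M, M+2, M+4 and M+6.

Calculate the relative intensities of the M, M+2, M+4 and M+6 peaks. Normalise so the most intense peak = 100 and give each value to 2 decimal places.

86.57 : 100.00 : 38.50 : 4.94

Each Rb atom is independently Rb-85 (p = 0.722) or Rb-87 (q = 0.278); the cluster is the binomial expansion (p + q)^3.
P(M) = 0.722^3 = 0.376367
P(M+2) = 3 × 0.722^2 × 0.278^1 = 0.434751
P(M+4) = 3 × 0.722^1 × 0.278^2 = 0.167397
P(M+6) = 0.278^3 = 0.021485
The M+2 peak is largest (0.434751); scaling to 100 gives 86.57 : 100.00 : 38.50 : 4.94.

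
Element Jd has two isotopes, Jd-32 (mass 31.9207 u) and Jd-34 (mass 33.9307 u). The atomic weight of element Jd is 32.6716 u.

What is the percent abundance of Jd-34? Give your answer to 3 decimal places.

With x = fraction of Jd-32 (so Jd-34 is 1 − x):
31.9207·x + 33.9307·(1 − x) = 32.6716
(31.9207 − 33.9307)·x = 32.6716 − 33.9307
x = -1.2591 / -2.0100 = 0.62642 → 62.642% Jd-32, 37.358% Jd-34.

37.358%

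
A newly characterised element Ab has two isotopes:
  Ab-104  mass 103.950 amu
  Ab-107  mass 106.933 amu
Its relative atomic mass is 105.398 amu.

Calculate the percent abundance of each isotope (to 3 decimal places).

Let x be the fractional abundance of Ab-104; then Ab-107 has abundance 1 − x.
103.950·x + 106.933·(1 − x) = 105.398
(103.950 − 106.933)·x = 105.398 − 106.933
x = -1.535 / -2.983 = 0.51458 → 51.458% Ab-104, 48.542% Ab-107.

Ab-104: 51.458%, Ab-107: 48.542%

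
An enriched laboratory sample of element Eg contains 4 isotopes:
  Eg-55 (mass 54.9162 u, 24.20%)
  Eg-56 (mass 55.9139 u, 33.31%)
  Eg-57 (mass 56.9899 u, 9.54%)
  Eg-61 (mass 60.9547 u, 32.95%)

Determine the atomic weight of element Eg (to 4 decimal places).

Ar = Σ fᵢ·mᵢ = 0.2420 × 54.9162 + 0.3331 × 55.9139 + 0.0954 × 56.9899 + 0.3295 × 60.9547
= 13.28972 + 18.62492 + 5.43684 + 20.08457 = 57.43605 u

57.4361 u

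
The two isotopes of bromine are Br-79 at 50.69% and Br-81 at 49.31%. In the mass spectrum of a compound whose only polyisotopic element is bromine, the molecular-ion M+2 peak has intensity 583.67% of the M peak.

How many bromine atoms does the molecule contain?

With n Br atoms, P(M+2)/P(M) = C(n,1)·p^(n−1)q / p^n = n·q/p = n · 0.4931/0.5069.
n = 5.8367 × 0.5069/0.4931 = 6.00 ≈ 6

6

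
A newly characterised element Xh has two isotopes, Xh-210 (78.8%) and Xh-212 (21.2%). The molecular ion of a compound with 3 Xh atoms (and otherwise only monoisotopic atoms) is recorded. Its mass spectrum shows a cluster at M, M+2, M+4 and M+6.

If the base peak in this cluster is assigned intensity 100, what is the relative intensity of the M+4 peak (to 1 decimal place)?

21.7

Binomial terms of (0.788 + 0.212)^3: M 0.4893, M+2 0.3949, M+4 0.1062, M+6 0.0095 → M is the base peak.
P(M) = C(3,0) × 0.788^3 × 0.212^0 = 1 × 0.48930387 × 1.0000 = 0.489304 (base)
P(M+4) = C(3,2) × 0.788^1 × 0.212^2 = 3 × 0.7880 × 0.044944 = 0.106248
Relative intensity = 0.106248 / 0.489304 × 100 = 21.7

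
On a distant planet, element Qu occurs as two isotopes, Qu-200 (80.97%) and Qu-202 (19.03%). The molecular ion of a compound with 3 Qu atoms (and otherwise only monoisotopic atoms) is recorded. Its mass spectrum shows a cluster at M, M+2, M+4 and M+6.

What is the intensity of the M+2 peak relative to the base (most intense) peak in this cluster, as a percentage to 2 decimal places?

70.51%

Binomial terms of (0.8097 + 0.1903)^3: M 0.5309, M+2 0.3743, M+4 0.0880, M+6 0.0069 → M is the base peak.
P(M) = C(3,0) × 0.8097^3 × 0.1903^0 = 1 × 0.53085073 × 1.0000 = 0.530851 (base)
P(M+2) = C(3,1) × 0.8097^2 × 0.1903^1 = 3 × 0.65561409 × 0.1903 = 0.374290
Relative intensity = 0.374290 / 0.530851 × 100 = 70.51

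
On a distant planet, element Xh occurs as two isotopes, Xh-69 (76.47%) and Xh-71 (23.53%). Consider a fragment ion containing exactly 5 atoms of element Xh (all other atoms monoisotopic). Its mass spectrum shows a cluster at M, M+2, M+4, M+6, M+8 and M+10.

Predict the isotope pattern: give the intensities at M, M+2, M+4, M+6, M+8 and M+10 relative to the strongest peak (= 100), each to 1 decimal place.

65.0 : 100.0 : 61.5 : 18.9 : 2.9 : 0.2

Expanding (0.7647 + 0.2353)^5:
P(M) = 0.7647^5 = 0.261490
P(M+2) = 5 × 0.7647^4 × 0.2353^1 = 0.402306
P(M+4) = 10 × 0.7647^3 × 0.2353^2 = 0.247581
P(M+6) = 10 × 0.7647^2 × 0.2353^3 = 0.076181
P(M+8) = 5 × 0.7647^1 × 0.2353^4 = 0.011721
P(M+10) = 0.2353^5 = 0.000721
The M+2 peak is largest (0.402306); scaling to 100 gives 65.0 : 100.0 : 61.5 : 18.9 : 2.9 : 0.2.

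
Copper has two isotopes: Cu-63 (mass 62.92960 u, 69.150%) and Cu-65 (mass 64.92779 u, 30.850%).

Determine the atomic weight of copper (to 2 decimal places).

63.55 u

The abundance-weighted mean is 0.69150 × 62.92960 + 0.30850 × 64.92779
= 43.515818 + 20.030223 = 63.546041 u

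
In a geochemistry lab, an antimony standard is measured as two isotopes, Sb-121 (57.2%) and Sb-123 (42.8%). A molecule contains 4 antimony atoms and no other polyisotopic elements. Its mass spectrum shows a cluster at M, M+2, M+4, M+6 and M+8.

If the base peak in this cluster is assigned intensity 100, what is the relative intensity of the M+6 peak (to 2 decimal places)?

49.88

Term probabilities: M 0.1070, M+2 0.3204, M+4 0.3596, M+6 0.1794, M+8 0.0336. Base peak = M+4.
P(M+4) = C(4,2) × 0.572^2 × 0.428^2 = 6 × 0.327184 × 0.183184 = 0.359609 (base)
P(M+6) = C(4,3) × 0.572^1 × 0.428^3 = 4 × 0.5720 × 0.07840275 = 0.179385
Relative intensity = 0.179385 / 0.359609 × 100 = 49.88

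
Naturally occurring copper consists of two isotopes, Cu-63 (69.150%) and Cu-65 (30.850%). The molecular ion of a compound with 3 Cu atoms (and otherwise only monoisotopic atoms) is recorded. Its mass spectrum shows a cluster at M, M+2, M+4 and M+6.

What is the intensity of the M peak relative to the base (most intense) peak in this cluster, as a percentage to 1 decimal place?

74.7%

Term probabilities: M 0.3307, M+2 0.4425, M+4 0.1974, M+6 0.0294. Base peak = M+2.
P(M+2) = C(3,1) × 0.69150^2 × 0.30850^1 = 3 × 0.47817225 × 0.3085 = 0.442548 (base)
P(M) = C(3,0) × 0.69150^3 × 0.30850^0 = 1 × 0.33065611 × 1.0000 = 0.330656
Relative intensity = 0.330656 / 0.442548 × 100 = 74.7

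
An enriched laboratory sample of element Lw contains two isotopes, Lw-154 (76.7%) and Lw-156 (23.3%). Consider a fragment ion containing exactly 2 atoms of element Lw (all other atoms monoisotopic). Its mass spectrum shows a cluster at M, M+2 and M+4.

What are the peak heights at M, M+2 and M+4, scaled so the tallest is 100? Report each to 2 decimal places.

Expanding (0.767 + 0.233)^2:
P(M) = 0.767^2 = 0.588289
P(M+2) = 2 × 0.767^1 × 0.233^1 = 0.357422
P(M+4) = 0.233^2 = 0.054289
The M peak is largest (0.588289); scaling to 100 gives 100.00 : 60.76 : 9.23.

100.00 : 60.76 : 9.23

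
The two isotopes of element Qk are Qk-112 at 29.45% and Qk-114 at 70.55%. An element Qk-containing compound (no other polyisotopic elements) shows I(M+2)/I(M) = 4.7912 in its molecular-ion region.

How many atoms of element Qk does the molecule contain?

With n Qk atoms, P(M+2)/P(M) = C(n,1)·p^(n−1)q / p^n = n·q/p = n · 0.7055/0.2945.
n = 4.7912 × 0.2945/0.7055 = 2.00 ≈ 2

2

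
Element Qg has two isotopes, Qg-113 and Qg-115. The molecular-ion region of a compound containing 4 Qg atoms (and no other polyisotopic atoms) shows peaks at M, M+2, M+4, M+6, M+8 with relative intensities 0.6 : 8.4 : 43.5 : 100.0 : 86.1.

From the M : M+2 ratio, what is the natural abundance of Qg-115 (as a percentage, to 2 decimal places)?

77.78%

Let p = fractional abundance of Qg-113. I(M+2)/I(M) = [C(4,1)·p^3·(1−p)] / p^4 = 4·(1−p)/p = 8.4/0.6 = 14.0000
(1−p)/p = 14.0000/4 = 3.5000  ⇒  p = 1/(1 + 3.5000) = 0.2222
Qg-113: 22.22%, Qg-115: 77.78%.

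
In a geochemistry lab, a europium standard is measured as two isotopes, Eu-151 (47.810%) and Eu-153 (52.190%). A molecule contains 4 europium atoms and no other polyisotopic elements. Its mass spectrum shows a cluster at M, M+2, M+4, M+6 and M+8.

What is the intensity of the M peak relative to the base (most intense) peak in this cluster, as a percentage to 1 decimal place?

14.0%

Binomial terms of (0.47810 + 0.52190)^4: M 0.0522, M+2 0.2281, M+4 0.3736, M+6 0.2719, M+8 0.0742 → M+4 is the base peak.
P(M+4) = C(4,2) × 0.47810^2 × 0.52190^2 = 6 × 0.22857961 × 0.27237961 = 0.373563 (base)
P(M) = C(4,0) × 0.47810^4 × 0.52190^0 = 1 × 0.05224864 × 1.0000 = 0.052249
Relative intensity = 0.052249 / 0.373563 × 100 = 14.0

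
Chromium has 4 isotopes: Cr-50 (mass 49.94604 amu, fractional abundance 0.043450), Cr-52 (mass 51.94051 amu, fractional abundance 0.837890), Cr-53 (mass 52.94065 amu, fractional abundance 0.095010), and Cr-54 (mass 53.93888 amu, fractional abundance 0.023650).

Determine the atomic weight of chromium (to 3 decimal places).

51.996 amu

Average mass = Σ (abundance × isotope mass) = 0.043450 × 49.94604 + 0.837890 × 51.94051 + 0.095010 × 52.94065 + 0.023650 × 53.93888
= 2.170155 + 43.520434 + 5.029891 + 1.275655 = 51.996135 amu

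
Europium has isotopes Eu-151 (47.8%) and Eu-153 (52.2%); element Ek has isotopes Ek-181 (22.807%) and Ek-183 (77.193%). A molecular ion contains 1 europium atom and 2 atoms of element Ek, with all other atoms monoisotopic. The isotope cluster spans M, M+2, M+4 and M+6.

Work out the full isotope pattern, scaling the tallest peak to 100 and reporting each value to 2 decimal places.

Europium pattern (n=1): 0.4780 : 0.5220
Element Ek pattern (n=2): 0.05201592 : 0.35210815 : 0.59587592
Convolve the two distributions (both contribute in 2-u steps):
  M: 0.4780×0.05201592 = 0.024864
  M+2: 0.4780×0.35210815 + 0.5220×0.05201592 = 0.195460
  M+4: 0.4780×0.59587592 + 0.5220×0.35210815 = 0.468629
  M+6: 0.5220×0.59587592 = 0.311047
Scale to base peak (0.468629) = 100: 5.31 : 41.71 : 100.00 : 66.37

5.31 : 41.71 : 100.00 : 66.37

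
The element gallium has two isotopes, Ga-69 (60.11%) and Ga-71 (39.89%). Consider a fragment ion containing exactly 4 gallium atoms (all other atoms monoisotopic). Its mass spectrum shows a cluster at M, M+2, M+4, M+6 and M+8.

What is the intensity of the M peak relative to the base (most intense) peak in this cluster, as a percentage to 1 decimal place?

37.7%

Binomial terms of (0.6011 + 0.3989)^4: M 0.1306, M+2 0.3465, M+4 0.3450, M+6 0.1526, M+8 0.0253 → M+2 is the base peak.
P(M+2) = C(4,1) × 0.6011^3 × 0.3989^1 = 4 × 0.21719018 × 0.3989 = 0.346549 (base)
P(M) = C(4,0) × 0.6011^4 × 0.3989^0 = 1 × 0.13055302 × 1.0000 = 0.130553
Relative intensity = 0.130553 / 0.346549 × 100 = 37.7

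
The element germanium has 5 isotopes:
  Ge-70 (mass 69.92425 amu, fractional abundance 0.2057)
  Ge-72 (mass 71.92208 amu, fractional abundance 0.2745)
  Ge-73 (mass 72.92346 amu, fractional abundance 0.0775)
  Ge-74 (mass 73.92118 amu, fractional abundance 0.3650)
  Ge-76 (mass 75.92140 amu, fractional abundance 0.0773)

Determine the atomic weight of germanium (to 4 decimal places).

Ar = Σ fᵢ·mᵢ = 0.2057 × 69.92425 + 0.2745 × 71.92208 + 0.0775 × 72.92346 + 0.3650 × 73.92118 + 0.0773 × 75.92140
= 14.383418 + 19.742611 + 5.651568 + 26.981231 + 5.868724 = 72.627552 amu

72.6276 amu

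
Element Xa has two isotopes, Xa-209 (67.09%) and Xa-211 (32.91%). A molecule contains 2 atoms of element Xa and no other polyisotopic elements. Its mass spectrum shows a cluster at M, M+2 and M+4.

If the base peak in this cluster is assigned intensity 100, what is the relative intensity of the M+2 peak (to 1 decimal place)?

98.1

Binomial terms of (0.6709 + 0.3291)^2: M 0.4501, M+2 0.4416, M+4 0.1083 → M is the base peak.
P(M) = C(2,0) × 0.6709^2 × 0.3291^0 = 1 × 0.45010681 × 1.0000 = 0.450107 (base)
P(M+2) = C(2,1) × 0.6709^1 × 0.3291^1 = 2 × 0.6709 × 0.3291 = 0.441586
Relative intensity = 0.441586 / 0.450107 × 100 = 98.1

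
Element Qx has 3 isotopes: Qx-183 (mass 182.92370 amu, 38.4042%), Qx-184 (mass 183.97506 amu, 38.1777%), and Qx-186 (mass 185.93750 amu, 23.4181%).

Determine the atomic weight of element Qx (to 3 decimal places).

The abundance-weighted mean is 0.384042 × 182.92370 + 0.381777 × 183.97506 + 0.234181 × 185.93750
= 70.250384 + 70.237446 + 43.543030 = 184.030860 amu

184.031 amu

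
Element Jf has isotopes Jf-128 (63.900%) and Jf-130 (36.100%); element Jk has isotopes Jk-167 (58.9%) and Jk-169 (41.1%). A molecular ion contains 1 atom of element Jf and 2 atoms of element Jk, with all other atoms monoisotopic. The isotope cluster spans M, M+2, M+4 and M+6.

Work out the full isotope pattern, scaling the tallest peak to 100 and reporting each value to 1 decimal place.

Element Jf pattern (n=1): 0.6390 : 0.3610
Element Jk pattern (n=2): 0.346921 : 0.484158 : 0.168921
Convolve the two distributions (both contribute in 2-u steps):
  M: 0.6390×0.346921 = 0.221683
  M+2: 0.6390×0.484158 + 0.3610×0.346921 = 0.434615
  M+4: 0.6390×0.168921 + 0.3610×0.484158 = 0.282722
  M+6: 0.3610×0.168921 = 0.060980
Scale to base peak (0.434615) = 100: 51.0 : 100.0 : 65.1 : 14.0

51.0 : 100.0 : 65.1 : 14.0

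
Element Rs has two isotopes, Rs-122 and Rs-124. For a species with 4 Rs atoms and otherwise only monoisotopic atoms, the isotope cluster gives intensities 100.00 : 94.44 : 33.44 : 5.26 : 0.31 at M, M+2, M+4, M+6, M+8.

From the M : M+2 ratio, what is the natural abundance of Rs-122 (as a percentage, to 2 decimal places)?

80.90%

Write p for the Rs-122 fraction. I(M+2)/I(M) = [C(4,1)·p^3·(1−p)] / p^4 = 4·(1−p)/p = 94.44/100.00 = 0.9444
(1−p)/p = 0.9444/4 = 0.2361  ⇒  p = 1/(1 + 0.2361) = 0.8090
Rs-122: 80.90%, Rs-124: 19.10%.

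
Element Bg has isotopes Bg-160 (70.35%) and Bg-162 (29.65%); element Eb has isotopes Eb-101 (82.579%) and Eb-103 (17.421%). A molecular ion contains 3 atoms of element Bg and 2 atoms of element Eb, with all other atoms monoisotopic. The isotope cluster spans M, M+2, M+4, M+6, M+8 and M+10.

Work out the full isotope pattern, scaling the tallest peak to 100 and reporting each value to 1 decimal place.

59.3 : 100.0 : 65.9 : 21.1 : 3.3 : 0.2

Element Bg pattern (n=3): 0.34817077 : 0.44022445 : 0.1855388 : 0.02606598
Element Eb pattern (n=2): 0.68192912 : 0.28772175 : 0.03034912
Convolve the two distributions (both contribute in 2-u steps):
  M: 0.34817077×0.68192912 = 0.237428
  M+2: 0.34817077×0.28772175 + 0.44022445×0.68192912 = 0.400378
  M+4: 0.34817077×0.03034912 + 0.44022445×0.28772175 + 0.1855388×0.68192912 = 0.263753
  M+6: 0.44022445×0.03034912 + 0.1855388×0.28772175 + 0.02606598×0.68192912 = 0.084519
  M+8: 0.1855388×0.03034912 + 0.02606598×0.28772175 = 0.013131
  M+10: 0.02606598×0.03034912 = 0.000791
Scale to base peak (0.400378) = 100: 59.3 : 100.0 : 65.9 : 21.1 : 3.3 : 0.2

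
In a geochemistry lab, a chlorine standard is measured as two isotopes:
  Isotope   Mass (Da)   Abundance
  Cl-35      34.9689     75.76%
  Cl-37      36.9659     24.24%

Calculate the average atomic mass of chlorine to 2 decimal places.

The abundance-weighted mean is 0.7576 × 34.9689 + 0.2424 × 36.9659
= 26.49244 + 8.96053 = 35.45297 Da

35.45 Da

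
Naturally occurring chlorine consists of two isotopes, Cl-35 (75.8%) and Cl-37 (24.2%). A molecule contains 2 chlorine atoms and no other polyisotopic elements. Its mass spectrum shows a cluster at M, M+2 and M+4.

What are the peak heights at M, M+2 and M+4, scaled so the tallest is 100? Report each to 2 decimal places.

100.00 : 63.85 : 10.19

The 2 Cl atoms are independent, so intensities follow the terms of (0.758 + 0.242)^2.
P(M) = 0.758^2 = 0.574564
P(M+2) = 2 × 0.758^1 × 0.242^1 = 0.366872
P(M+4) = 0.242^2 = 0.058564
The M peak is largest (0.574564); scaling to 100 gives 100.00 : 63.85 : 10.19.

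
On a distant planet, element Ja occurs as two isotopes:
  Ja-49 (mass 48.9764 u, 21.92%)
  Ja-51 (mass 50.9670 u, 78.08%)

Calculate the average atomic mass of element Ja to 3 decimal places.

Average mass = Σ (abundance × isotope mass) = 0.2192 × 48.9764 + 0.7808 × 50.9670
= 10.73563 + 39.79503 = 50.53066 u

50.531 u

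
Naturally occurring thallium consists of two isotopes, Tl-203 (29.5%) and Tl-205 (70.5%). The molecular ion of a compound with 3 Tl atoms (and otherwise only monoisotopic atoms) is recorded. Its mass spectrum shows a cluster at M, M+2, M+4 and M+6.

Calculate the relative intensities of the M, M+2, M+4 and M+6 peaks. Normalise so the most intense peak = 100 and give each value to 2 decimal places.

The 3 Tl atoms are independent, so intensities follow the terms of (0.295 + 0.705)^3.
P(M) = 0.295^3 = 0.025672
P(M+2) = 3 × 0.295^2 × 0.705^1 = 0.184058
P(M+4) = 3 × 0.295^1 × 0.705^2 = 0.439867
P(M+6) = 0.705^3 = 0.350403
The M+4 peak is largest (0.439867); scaling to 100 gives 5.84 : 41.84 : 100.00 : 79.66.

5.84 : 41.84 : 100.00 : 79.66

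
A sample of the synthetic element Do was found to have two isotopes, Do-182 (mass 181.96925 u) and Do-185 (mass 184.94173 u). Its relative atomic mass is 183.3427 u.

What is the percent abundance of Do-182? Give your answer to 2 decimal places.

53.79%

Let x be the fractional abundance of Do-182; then Do-185 has abundance 1 − x.
181.96925·x + 184.94173·(1 − x) = 183.3427
(181.96925 − 184.94173)·x = 183.3427 − 184.94173
x = -1.59903 / -2.97248 = 0.53794 → 53.79% Do-182, 46.21% Do-185.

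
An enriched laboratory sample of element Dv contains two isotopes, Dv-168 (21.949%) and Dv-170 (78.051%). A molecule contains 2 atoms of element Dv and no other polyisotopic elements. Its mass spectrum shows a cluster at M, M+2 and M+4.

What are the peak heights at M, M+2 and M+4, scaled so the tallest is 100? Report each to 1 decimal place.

7.9 : 56.2 : 100.0

Expanding (0.21949 + 0.78051)^2:
P(M) = 0.21949^2 = 0.048176
P(M+2) = 2 × 0.21949^1 × 0.78051^1 = 0.342628
P(M+4) = 0.78051^2 = 0.609196
The M+4 peak is largest (0.609196); scaling to 100 gives 7.9 : 56.2 : 100.0.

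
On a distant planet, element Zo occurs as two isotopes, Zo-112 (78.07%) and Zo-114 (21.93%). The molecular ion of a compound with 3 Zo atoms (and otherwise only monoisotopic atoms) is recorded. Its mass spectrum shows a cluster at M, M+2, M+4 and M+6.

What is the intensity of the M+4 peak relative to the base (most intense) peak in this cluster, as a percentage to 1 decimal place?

Binomial terms of (0.7807 + 0.2193)^3: M 0.4758, M+2 0.4010, M+4 0.1126, M+6 0.0105 → M is the base peak.
P(M) = C(3,0) × 0.7807^3 × 0.2193^0 = 1 × 0.47583079 × 1.0000 = 0.475831 (base)
P(M+4) = C(3,2) × 0.7807^1 × 0.2193^2 = 3 × 0.7807 × 0.04809249 = 0.112637
Relative intensity = 0.112637 / 0.475831 × 100 = 23.7

23.7%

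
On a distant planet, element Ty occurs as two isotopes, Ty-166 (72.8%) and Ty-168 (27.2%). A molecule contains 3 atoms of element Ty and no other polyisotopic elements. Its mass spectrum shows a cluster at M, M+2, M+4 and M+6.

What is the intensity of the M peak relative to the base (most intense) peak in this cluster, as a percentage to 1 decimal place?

Binomial terms of (0.728 + 0.272)^3: M 0.3858, M+2 0.4325, M+4 0.1616, M+6 0.0201 → M+2 is the base peak.
P(M+2) = C(3,1) × 0.728^2 × 0.272^1 = 3 × 0.529984 × 0.2720 = 0.432467 (base)
P(M) = C(3,0) × 0.728^3 × 0.272^0 = 1 × 0.38582835 × 1.0000 = 0.385828
Relative intensity = 0.385828 / 0.432467 × 100 = 89.2

89.2%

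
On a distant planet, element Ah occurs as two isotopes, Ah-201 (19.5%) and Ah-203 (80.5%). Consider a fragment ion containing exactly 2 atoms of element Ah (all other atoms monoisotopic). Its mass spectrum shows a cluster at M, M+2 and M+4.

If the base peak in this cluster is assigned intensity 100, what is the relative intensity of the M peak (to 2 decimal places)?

5.87

(0.195 + 0.805)^2 gives M 0.0380, M+2 0.3140, M+4 0.6480; the largest is M+4.
P(M+4) = C(2,2) × 0.195^0 × 0.805^2 = 1 × 1.0000 × 0.648025 = 0.648025 (base)
P(M) = C(2,0) × 0.195^2 × 0.805^0 = 1 × 0.038025 × 1.0000 = 0.038025
Relative intensity = 0.038025 / 0.648025 × 100 = 5.87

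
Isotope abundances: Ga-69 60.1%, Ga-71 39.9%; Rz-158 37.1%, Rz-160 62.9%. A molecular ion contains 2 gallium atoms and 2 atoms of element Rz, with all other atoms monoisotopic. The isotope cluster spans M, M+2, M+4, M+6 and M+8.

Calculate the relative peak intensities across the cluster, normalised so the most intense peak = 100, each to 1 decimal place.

12.8 : 60.4 : 100.0 : 67.9 : 16.2

Gallium pattern (n=2): 0.361201 : 0.479598 : 0.159201
Element Rz pattern (n=2): 0.137641 : 0.466718 : 0.395641
Convolve the two distributions (both contribute in 2-u steps):
  M: 0.361201×0.137641 = 0.049716
  M+2: 0.361201×0.466718 + 0.479598×0.137641 = 0.234591
  M+4: 0.361201×0.395641 + 0.479598×0.466718 + 0.159201×0.137641 = 0.388656
  M+6: 0.479598×0.395641 + 0.159201×0.466718 = 0.264051
  M+8: 0.159201×0.395641 = 0.062986
Scale to base peak (0.388656) = 100: 12.8 : 60.4 : 100.0 : 67.9 : 16.2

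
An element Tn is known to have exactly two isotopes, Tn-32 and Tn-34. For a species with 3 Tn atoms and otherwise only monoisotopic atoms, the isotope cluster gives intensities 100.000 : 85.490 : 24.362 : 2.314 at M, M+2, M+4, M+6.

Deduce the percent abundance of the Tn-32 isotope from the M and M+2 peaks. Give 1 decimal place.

Write p for the Tn-32 fraction. I(M+2)/I(M) = [C(3,1)·p^2·(1−p)] / p^3 = 3·(1−p)/p = 85.490/100.000 = 0.8549
(1−p)/p = 0.8549/3 = 0.2850  ⇒  p = 1/(1 + 0.2850) = 0.7782
Tn-32: 77.8%, Tn-34: 22.2%.

77.8%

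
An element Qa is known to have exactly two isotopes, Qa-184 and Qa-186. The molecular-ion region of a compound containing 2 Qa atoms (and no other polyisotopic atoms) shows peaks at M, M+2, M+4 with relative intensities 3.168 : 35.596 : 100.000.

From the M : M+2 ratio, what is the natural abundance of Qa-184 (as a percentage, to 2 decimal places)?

If p is the fraction of Qa that is Qa-184, then I(M+2)/I(M) = [C(2,1)·p^1·(1−p)] / p^2 = 2·(1−p)/p = 35.596/3.168 = 11.2361
(1−p)/p = 11.2361/2 = 5.6181  ⇒  p = 1/(1 + 5.6181) = 0.1511
Qa-184: 15.11%, Qa-186: 84.89%.

15.11%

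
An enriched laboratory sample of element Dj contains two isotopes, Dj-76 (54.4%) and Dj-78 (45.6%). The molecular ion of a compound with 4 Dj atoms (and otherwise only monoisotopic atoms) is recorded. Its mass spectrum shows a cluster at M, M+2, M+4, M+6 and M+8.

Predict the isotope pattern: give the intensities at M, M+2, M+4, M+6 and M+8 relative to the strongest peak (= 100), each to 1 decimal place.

Expanding (0.544 + 0.456)^4:
P(M) = 0.544^4 = 0.087578
P(M+2) = 4 × 0.544^3 × 0.456^1 = 0.293644
P(M+4) = 6 × 0.544^2 × 0.456^2 = 0.369214
P(M+6) = 4 × 0.544^1 × 0.456^3 = 0.206326
P(M+8) = 0.456^4 = 0.043237
The M+4 peak is largest (0.369214); scaling to 100 gives 23.7 : 79.5 : 100.0 : 55.9 : 11.7.

23.7 : 79.5 : 100.0 : 55.9 : 11.7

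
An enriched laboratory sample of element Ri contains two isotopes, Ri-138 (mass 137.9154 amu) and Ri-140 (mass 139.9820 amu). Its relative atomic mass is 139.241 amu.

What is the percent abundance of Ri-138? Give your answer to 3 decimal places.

35.856%

Writing the weighted mean with unknown fraction x of Ri-138:
137.9154·x + 139.9820·(1 − x) = 139.241
(137.9154 − 139.9820)·x = 139.241 − 139.9820
x = -0.7410 / -2.0666 = 0.35856 → 35.856% Ri-138, 64.144% Ri-140.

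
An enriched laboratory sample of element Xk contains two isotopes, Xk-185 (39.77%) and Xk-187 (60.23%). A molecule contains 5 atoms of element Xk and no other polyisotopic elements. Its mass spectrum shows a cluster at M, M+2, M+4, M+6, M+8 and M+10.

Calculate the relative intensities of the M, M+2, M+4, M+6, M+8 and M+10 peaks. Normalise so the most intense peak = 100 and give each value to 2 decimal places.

2.88 : 21.80 : 66.03 : 100.00 : 75.72 : 22.94

Expanding (0.3977 + 0.6023)^5:
P(M) = 0.3977^5 = 0.009949
P(M+2) = 5 × 0.3977^4 × 0.6023^1 = 0.075336
P(M+4) = 10 × 0.3977^3 × 0.6023^2 = 0.228188
P(M+6) = 10 × 0.3977^2 × 0.6023^3 = 0.345581
P(M+8) = 5 × 0.3977^1 × 0.6023^4 = 0.261684
P(M+10) = 0.6023^5 = 0.079262
The M+6 peak is largest (0.345581); scaling to 100 gives 2.88 : 21.80 : 66.03 : 100.00 : 75.72 : 22.94.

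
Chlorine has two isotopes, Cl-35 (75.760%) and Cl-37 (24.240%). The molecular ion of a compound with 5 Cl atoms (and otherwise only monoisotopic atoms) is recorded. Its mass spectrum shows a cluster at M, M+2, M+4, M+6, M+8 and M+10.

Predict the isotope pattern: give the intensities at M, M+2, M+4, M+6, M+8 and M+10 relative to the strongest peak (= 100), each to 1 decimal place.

The 5 Cl atoms are independent, so intensities follow the terms of (0.75760 + 0.24240)^5.
P(M) = 0.75760^5 = 0.249574
P(M+2) = 5 × 0.75760^4 × 0.24240^1 = 0.399266
P(M+4) = 10 × 0.75760^3 × 0.24240^2 = 0.255497
P(M+6) = 10 × 0.75760^2 × 0.24240^3 = 0.081748
P(M+8) = 5 × 0.75760^1 × 0.24240^4 = 0.013078
P(M+10) = 0.24240^5 = 0.000837
The M+2 peak is largest (0.399266); scaling to 100 gives 62.5 : 100.0 : 64.0 : 20.5 : 3.3 : 0.2.

62.5 : 100.0 : 64.0 : 20.5 : 3.3 : 0.2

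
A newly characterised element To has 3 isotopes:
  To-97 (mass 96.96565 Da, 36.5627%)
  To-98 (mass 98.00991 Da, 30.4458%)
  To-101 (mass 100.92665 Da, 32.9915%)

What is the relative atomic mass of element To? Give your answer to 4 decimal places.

98.5904 Da

Ar = Σ fᵢ·mᵢ = 0.365627 × 96.96565 + 0.304458 × 98.00991 + 0.329915 × 100.92665
= 35.453260 + 29.839901 + 33.297216 = 98.590377 Da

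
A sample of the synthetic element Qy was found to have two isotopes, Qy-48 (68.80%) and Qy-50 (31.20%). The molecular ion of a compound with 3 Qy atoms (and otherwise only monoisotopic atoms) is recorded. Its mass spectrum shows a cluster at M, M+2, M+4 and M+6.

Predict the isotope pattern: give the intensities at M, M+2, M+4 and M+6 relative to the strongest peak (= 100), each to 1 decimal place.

73.5 : 100.0 : 45.3 : 6.9

Expanding (0.6880 + 0.3120)^3:
P(M) = 0.6880^3 = 0.325661
P(M+2) = 3 × 0.6880^2 × 0.3120^1 = 0.443050
P(M+4) = 3 × 0.6880^1 × 0.3120^2 = 0.200918
P(M+6) = 0.3120^3 = 0.030371
The M+2 peak is largest (0.443050); scaling to 100 gives 73.5 : 100.0 : 45.3 : 6.9.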